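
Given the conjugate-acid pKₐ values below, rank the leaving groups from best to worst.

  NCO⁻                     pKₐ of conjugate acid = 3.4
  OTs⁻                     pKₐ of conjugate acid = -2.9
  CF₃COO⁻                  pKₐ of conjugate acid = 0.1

OTs⁻ > CF₃COO⁻ > NCO⁻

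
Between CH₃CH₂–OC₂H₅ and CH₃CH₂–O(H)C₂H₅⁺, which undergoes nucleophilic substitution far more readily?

CH₃CH₂–O(H)C₂H₅⁺

From CH₃CH₂–OC₂H₅ the departing group would be CH₃CH₂O⁻ (pKₐ(CH₃CH₂OH) ≈ 16). Strong base; alkoxides do not leave unassisted.
From CH₃CH₂–O(H)C₂H₅⁺ the leaving group is R'OH (pKₐ(R'OH₂⁺) ≈ -2.4). Neutral; leaves from a protonated ether (an oxonium ion, R–O(H)R'⁺).
(In practice CH₃CH₂–O(H)C₂H₅⁺ is made from CH₃CH₂–OC₂H₅ by protonation with concentrated HBr, allowing neutral ethanol, rather than ethoxide, to depart.)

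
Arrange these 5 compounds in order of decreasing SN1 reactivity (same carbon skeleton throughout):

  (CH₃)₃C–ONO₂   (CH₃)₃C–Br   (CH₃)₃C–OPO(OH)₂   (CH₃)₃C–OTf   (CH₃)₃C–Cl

(CH₃)₃C–OTf > (CH₃)₃C–Br > (CH₃)₃C–Cl > (CH₃)₃C–ONO₂ > (CH₃)₃C–OPO(OH)₂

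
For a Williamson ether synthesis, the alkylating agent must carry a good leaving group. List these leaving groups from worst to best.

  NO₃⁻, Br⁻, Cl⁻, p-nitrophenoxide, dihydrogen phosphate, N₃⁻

p-nitrophenoxide < N₃⁻ < dihydrogen phosphate < NO₃⁻ < Cl⁻ < Br⁻

A good leaving group is a weak base: the lower the pKₐ of its conjugate acid, the more readily it departs.
Br⁻: pKₐ(HBr) ≈ -9
Cl⁻: pKₐ(HCl) ≈ -7
NO₃⁻: pKₐ(HNO₃) ≈ -1.3
dihydrogen phosphate: pKₐ(H₃PO₄) ≈ 2.1
N₃⁻: pKₐ(HN₃) ≈ 4.7
p-nitrophenoxide: pKₐ(p-nitrophenol) ≈ 7.2
The question asks for worst first, so the sequence is read in increasing leaving-group ability.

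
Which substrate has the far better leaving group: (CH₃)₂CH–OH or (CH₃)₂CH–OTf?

(CH₃)₂CH–OTf

From (CH₃)₂CH–OH the departing group would be OH⁻ (pKₐ(H₂O) ≈ 15.7). Strong base; essentially never leaves without prior activation.
From (CH₃)₂CH–OTf the leaving group is OTf⁻ (pKₐ(CF₃SO₃H (triflic acid)) ≈ -14). Charge spread over three oxygens and a CF₃ group; the premier leaving group in synthesis.
(In practice (CH₃)₂CH–OTf is made from (CH₃)₂CH–OH by treatment with Tf₂O / 2,6-lutidine, converting the hydroxyl into a triflate.)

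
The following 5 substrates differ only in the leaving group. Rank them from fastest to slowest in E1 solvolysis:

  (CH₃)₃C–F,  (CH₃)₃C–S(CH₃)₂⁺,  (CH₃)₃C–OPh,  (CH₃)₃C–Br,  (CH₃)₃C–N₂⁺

(CH₃)₃C–N₂⁺ > (CH₃)₃C–Br > (CH₃)₃C–S(CH₃)₂⁺ > (CH₃)₃C–F > (CH₃)₃C–OPh

Same R in every case — rank the leaving groups.
Leaving-group ability tracks the stability of the departed species; conjugate-acid pKₐ is the usual yardstick (lower pKₐ → better LG).
(CH₃)₃C–N₂⁺ loses N₂: no meaningful conjugate acid; N₂ departs as an exceptionally stable neutral molecule
(CH₃)₃C–Br loses Br⁻: pKₐ(HBr) ≈ -9
(CH₃)₃C–S(CH₃)₂⁺ loses SR'₂: pKₐ(R'₂SH⁺) ≈ -7
(CH₃)₃C–F loses F⁻: pKₐ(HF) ≈ 3.2
(CH₃)₃C–OPh loses PhO⁻: pKₐ(C₆H₅OH (phenol)) ≈ 10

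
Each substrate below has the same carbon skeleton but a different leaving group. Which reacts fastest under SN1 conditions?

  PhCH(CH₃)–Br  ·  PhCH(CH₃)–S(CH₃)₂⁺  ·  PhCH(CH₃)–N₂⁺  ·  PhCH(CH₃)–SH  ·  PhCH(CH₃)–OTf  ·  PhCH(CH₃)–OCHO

PhCH(CH₃)–N₂⁺

Same R in every case — rank the leaving groups.
The more stable X⁻ (or X) is on its own — i.e. the weaker a base it is — the better a leaving group it makes.
PhCH(CH₃)–N₂⁺ loses N₂: no meaningful conjugate acid; N₂ departs as an exceptionally stable neutral molecule
PhCH(CH₃)–OTf loses OTf⁻: pKₐ(CF₃SO₃H (triflic acid)) ≈ -14
PhCH(CH₃)–Br loses Br⁻: pKₐ(HBr) ≈ -9
PhCH(CH₃)–S(CH₃)₂⁺ loses SR'₂: pKₐ(R'₂SH⁺) ≈ -7
PhCH(CH₃)–OCHO loses HCOO⁻: pKₐ(HCOOH) ≈ 3.8
PhCH(CH₃)–SH loses HS⁻: pKₐ(H₂S) ≈ 7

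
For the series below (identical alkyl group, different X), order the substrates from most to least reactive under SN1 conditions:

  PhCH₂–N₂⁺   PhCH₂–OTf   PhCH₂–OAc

With the same alkyl group throughout, only the leaving group differentiates the rates.
Rank by basicity of the departing species: weakest base leaves most easily.
PhCH₂–N₂⁺ loses N₂: no meaningful conjugate acid; N₂ departs as an exceptionally stable neutral molecule
PhCH₂–OTf loses OTf⁻: pKₐ(CF₃SO₃H (triflic acid)) ≈ -14
PhCH₂–OAc loses AcO⁻: pKₐ(CH₃COOH) ≈ 4.8

PhCH₂–N₂⁺ > PhCH₂–OTf > PhCH₂–OAc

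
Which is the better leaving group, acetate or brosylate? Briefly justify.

brosylate is the better leaving group.
pKₐ(p-BrC₆H₄SO₃H) ≈ -2.8 versus pKₐ(CH₃COOH) ≈ 4.8: brosylate is the much weaker base.
Arenesulfonate with a p-bromo substituent.

brosylate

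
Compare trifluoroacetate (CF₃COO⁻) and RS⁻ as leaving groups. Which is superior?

trifluoroacetate (CF₃COO⁻) is the better leaving group.
pKₐ(CF₃COOH) ≈ 0.2 versus pKₐ(RSH (a thiol)) ≈ 10.5: trifluoroacetate (CF₃COO⁻) is the much weaker base.
Strongly electron-withdrawing CF₃ stabilises the carboxylate.

trifluoroacetate (CF₃COO⁻)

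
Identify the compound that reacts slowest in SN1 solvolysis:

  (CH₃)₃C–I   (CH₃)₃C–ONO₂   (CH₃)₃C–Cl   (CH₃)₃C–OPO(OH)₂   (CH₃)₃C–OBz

(CH₃)₃C–OBz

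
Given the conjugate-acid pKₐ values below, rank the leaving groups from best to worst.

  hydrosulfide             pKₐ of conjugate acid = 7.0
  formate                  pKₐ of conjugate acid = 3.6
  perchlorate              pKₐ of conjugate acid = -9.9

Lower conjugate-acid pKₐ ⇒ weaker base ⇒ better leaving group.
Sorting by the given values: perchlorate (-9.9), formate (3.6), hydrosulfide (7.0).

perchlorate > formate > hydrosulfide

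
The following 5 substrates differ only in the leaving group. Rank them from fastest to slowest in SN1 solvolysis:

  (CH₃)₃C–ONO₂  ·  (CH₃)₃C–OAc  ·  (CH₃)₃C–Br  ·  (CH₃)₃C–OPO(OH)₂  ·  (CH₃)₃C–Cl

(CH₃)₃C–Br > (CH₃)₃C–Cl > (CH₃)₃C–ONO₂ > (CH₃)₃C–OPO(OH)₂ > (CH₃)₃C–OAc

The skeletons are identical, so relative rate is governed entirely by leaving-group ability.
Leaving-group ability tracks the stability of the departed species; conjugate-acid pKₐ is the usual yardstick (lower pKₐ → better LG).
(CH₃)₃C–Br loses Br⁻: pKₐ(HBr) ≈ -9
(CH₃)₃C–Cl loses Cl⁻: pKₐ(HCl) ≈ -7
(CH₃)₃C–ONO₂ loses NO₃⁻: pKₐ(HNO₃) ≈ -1.3
(CH₃)₃C–OPO(OH)₂ loses H₂PO₄⁻: pKₐ(H₃PO₄) ≈ 2.1
(CH₃)₃C–OAc loses AcO⁻: pKₐ(CH₃COOH) ≈ 4.8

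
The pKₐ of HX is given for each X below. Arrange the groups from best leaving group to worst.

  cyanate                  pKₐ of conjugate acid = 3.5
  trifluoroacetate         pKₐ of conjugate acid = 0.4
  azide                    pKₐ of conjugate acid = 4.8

Lower conjugate-acid pKₐ ⇒ weaker base ⇒ better leaving group.
Sorting by the given values: trifluoroacetate (0.4), cyanate (3.5), azide (4.8).

trifluoroacetate > cyanate > azide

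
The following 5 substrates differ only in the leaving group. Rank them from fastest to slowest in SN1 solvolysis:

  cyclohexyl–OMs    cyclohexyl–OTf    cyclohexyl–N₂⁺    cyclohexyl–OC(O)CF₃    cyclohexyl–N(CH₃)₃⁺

Same R in every case — rank the leaving groups.
The more stable X⁻ (or X) is on its own — i.e. the weaker a base it is — the better a leaving group it makes.
cyclohexyl–N₂⁺ loses N₂: no meaningful conjugate acid; N₂ departs as an exceptionally stable neutral molecule
cyclohexyl–OTf loses OTf⁻: pKₐ(CF₃SO₃H (triflic acid)) ≈ -14
cyclohexyl–OMs loses OMs⁻: pKₐ(CH₃SO₃H (MsOH)) ≈ -1.9
cyclohexyl–OC(O)CF₃ loses CF₃COO⁻: pKₐ(CF₃COOH) ≈ 0.2
cyclohexyl–N(CH₃)₃⁺ loses NR'₃: pKₐ(R'₃NH⁺) ≈ 10.7

cyclohexyl–N₂⁺ > cyclohexyl–OTf > cyclohexyl–OMs > cyclohexyl–OC(O)CF₃ > cyclohexyl–N(CH₃)₃⁺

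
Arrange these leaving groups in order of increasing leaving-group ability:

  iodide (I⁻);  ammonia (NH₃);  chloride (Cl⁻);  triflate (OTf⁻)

A good leaving group is a weak base: the lower the pKₐ of its conjugate acid, the more readily it departs.
triflate (OTf⁻): pKₐ(CF₃SO₃H (triflic acid)) ≈ -14
iodide (I⁻): pKₐ(HI) ≈ -10 — large, highly polarisable; very weak base
chloride (Cl⁻): pKₐ(HCl) ≈ -7
ammonia (NH₃): pKₐ(NH₄⁺) ≈ 9.2 — neutral but moderately basic; leaves from R–NH₃⁺
Reversing gives the worst-to-best order requested.

ammonia (NH₃) < chloride (Cl⁻) < iodide (I⁻) < triflate (OTf⁻)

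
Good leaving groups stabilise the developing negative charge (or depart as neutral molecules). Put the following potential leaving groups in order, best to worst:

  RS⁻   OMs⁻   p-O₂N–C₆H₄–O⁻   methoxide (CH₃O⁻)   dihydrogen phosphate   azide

A good leaving group is a weak base: the lower the pKₐ of its conjugate acid, the more readily it departs.
OMs⁻: pKₐ(CH₃SO₃H (MsOH)) ≈ -1.9
dihydrogen phosphate: pKₐ(H₃PO₄) ≈ 2.1
azide: pKₐ(HN₃) ≈ 4.7
p-O₂N–C₆H₄–O⁻: pKₐ(p-nitrophenol) ≈ 7.2
RS⁻: pKₐ(RSH (a thiol)) ≈ 10.5
methoxide (CH₃O⁻): pKₐ(CH₃OH) ≈ 15.5

OMs⁻ > dihydrogen phosphate > azide > p-O₂N–C₆H₄–O⁻ > RS⁻ > methoxide (CH₃O⁻)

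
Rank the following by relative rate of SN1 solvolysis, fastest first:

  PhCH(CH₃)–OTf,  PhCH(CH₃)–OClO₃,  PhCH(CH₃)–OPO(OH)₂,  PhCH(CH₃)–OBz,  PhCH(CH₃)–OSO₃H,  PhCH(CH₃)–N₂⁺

With the same alkyl group throughout, only the leaving group differentiates the rates.
A good leaving group is a weak base: the lower the pKₐ of its conjugate acid, the more readily it departs.
PhCH(CH₃)–N₂⁺ loses N₂: no meaningful conjugate acid; N₂ departs as an exceptionally stable neutral molecule
PhCH(CH₃)–OTf loses OTf⁻: pKₐ(CF₃SO₃H (triflic acid)) ≈ -14
PhCH(CH₃)–OClO₃ loses ClO₄⁻: pKₐ(HClO₄) ≈ -10
PhCH(CH₃)–OSO₃H loses HSO₄⁻: pKₐ(H₂SO₄) ≈ -3
PhCH(CH₃)–OPO(OH)₂ loses H₂PO₄⁻: pKₐ(H₃PO₄) ≈ 2.1
PhCH(CH₃)–OBz loses PhCOO⁻: pKₐ(C₆H₅COOH) ≈ 4.2

PhCH(CH₃)–N₂⁺ > PhCH(CH₃)–OTf > PhCH(CH₃)–OClO₃ > PhCH(CH₃)–OSO₃H > PhCH(CH₃)–OPO(OH)₂ > PhCH(CH₃)–OBz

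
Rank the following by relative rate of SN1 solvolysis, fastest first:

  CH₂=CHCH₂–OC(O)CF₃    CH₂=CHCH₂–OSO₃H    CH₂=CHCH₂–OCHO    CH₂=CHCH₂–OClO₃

Identical carbon frameworks mean the comparison reduces to leaving-group quality.
The more stable X⁻ (or X) is on its own — i.e. the weaker a base it is — the better a leaving group it makes.
CH₂=CHCH₂–OClO₃ loses ClO₄⁻: pKₐ(HClO₄) ≈ -10
CH₂=CHCH₂–OSO₃H loses HSO₄⁻: pKₐ(H₂SO₄) ≈ -3
CH₂=CHCH₂–OC(O)CF₃ loses CF₃COO⁻: pKₐ(CF₃COOH) ≈ 0.2
CH₂=CHCH₂–OCHO loses HCOO⁻: pKₐ(HCOOH) ≈ 3.8

CH₂=CHCH₂–OClO₃ > CH₂=CHCH₂–OSO₃H > CH₂=CHCH₂–OC(O)CF₃ > CH₂=CHCH₂–OCHO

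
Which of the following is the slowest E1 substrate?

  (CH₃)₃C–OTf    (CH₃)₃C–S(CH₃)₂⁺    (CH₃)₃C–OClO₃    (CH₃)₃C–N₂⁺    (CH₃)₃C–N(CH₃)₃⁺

Same R in every case — rank the leaving groups.
The more stable X⁻ (or X) is on its own — i.e. the weaker a base it is — the better a leaving group it makes.
(CH₃)₃C–N₂⁺ loses N₂: no meaningful conjugate acid; N₂ departs as an exceptionally stable neutral molecule
(CH₃)₃C–OTf loses OTf⁻: pKₐ(CF₃SO₃H (triflic acid)) ≈ -14
(CH₃)₃C–OClO₃ loses ClO₄⁻: pKₐ(HClO₄) ≈ -10
(CH₃)₃C–S(CH₃)₂⁺ loses SR'₂: pKₐ(R'₂SH⁺) ≈ -7
(CH₃)₃C–N(CH₃)₃⁺ loses NR'₃: pKₐ(R'₃NH⁺) ≈ 10.7

(CH₃)₃C–N(CH₃)₃⁺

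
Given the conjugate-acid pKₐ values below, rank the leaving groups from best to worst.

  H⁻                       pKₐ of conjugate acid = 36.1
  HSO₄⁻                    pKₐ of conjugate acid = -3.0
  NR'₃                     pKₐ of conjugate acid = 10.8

HSO₄⁻ > NR'₃ > H⁻

Lower conjugate-acid pKₐ ⇒ weaker base ⇒ better leaving group.
Sorting by the given values: HSO₄⁻ (-3.0), NR'₃ (10.8), H⁻ (36.1).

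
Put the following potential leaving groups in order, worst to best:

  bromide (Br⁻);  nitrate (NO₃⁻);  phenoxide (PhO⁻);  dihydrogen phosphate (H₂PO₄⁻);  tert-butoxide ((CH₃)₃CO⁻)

tert-butoxide ((CH₃)₃CO⁻) < phenoxide (PhO⁻) < dihydrogen phosphate (H₂PO₄⁻) < nitrate (NO₃⁻) < bromide (Br⁻)

Rank by basicity of the departing species: weakest base leaves most easily.
bromide (Br⁻): pKₐ(HBr) ≈ -9 — weak base; good leaving group
nitrate (NO₃⁻): pKₐ(HNO₃) ≈ -1.3 — resonance-delocalised over three oxygens
dihydrogen phosphate (H₂PO₄⁻): pKₐ(H₃PO₄) ≈ 2.1 — moderate base; biological leaving group after further activation
phenoxide (PhO⁻): pKₐ(C₆H₅OH (phenol)) ≈ 10
tert-butoxide ((CH₃)₃CO⁻): pKₐ(t-BuOH) ≈ 18 — bulky, strongly basic alkoxide
Listed from poorest to best leaving group as asked.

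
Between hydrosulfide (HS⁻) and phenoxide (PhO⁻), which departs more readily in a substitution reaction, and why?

hydrosulfide (HS⁻) is the better leaving group.
pKₐ(H₂S) ≈ 7 versus pKₐ(C₆H₅OH (phenol)) ≈ 10: hydrosulfide (HS⁻) is the much weaker base.
Larger and more polarisable than the oxygen analogue.

hydrosulfide (HS⁻)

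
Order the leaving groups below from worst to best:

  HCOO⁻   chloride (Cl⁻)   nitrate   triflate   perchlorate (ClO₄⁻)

Leaving-group ability tracks the stability of the departed species; conjugate-acid pKₐ is the usual yardstick (lower pKₐ → better LG).
triflate: pKₐ(CF₃SO₃H (triflic acid)) ≈ -14
perchlorate (ClO₄⁻): pKₐ(HClO₄) ≈ -10
chloride (Cl⁻): pKₐ(HCl) ≈ -7
nitrate: pKₐ(HNO₃) ≈ -1.3
HCOO⁻: pKₐ(HCOOH) ≈ 3.8
Reversing gives the worst-to-best order requested.

HCOO⁻ < nitrate < chloride (Cl⁻) < perchlorate (ClO₄⁻) < triflate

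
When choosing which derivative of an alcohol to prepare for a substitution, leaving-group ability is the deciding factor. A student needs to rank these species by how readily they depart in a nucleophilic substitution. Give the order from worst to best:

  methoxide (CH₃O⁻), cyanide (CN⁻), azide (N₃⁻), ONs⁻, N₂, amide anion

amide anion < methoxide (CH₃O⁻) < cyanide (CN⁻) < azide (N₃⁻) < ONs⁻ < N₂

Leaving-group ability tracks the stability of the departed species; conjugate-acid pKₐ is the usual yardstick (lower pKₐ → better LG).
N₂: no meaningful conjugate acid; N₂ departs as an exceptionally stable neutral molecule
ONs⁻: pKₐ(p-O₂NC₆H₄SO₃H) ≈ -3.5
azide (N₃⁻): pKₐ(HN₃) ≈ 4.7
cyanide (CN⁻): pKₐ(HCN) ≈ 9.2
methoxide (CH₃O⁻): pKₐ(CH₃OH) ≈ 15.5
amide anion: pKₐ(NH₃) ≈ 38 — extremely strong base; never a leaving group
Reversing gives the worst-to-best order requested.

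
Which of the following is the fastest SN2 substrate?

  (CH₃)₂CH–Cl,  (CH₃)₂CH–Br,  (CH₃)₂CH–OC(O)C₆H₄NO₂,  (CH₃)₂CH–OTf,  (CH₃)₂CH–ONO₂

(CH₃)₂CH–OTf

With the same alkyl group throughout, only the leaving group differentiates the rates.
The more stable X⁻ (or X) is on its own — i.e. the weaker a base it is — the better a leaving group it makes.
(CH₃)₂CH–OTf loses OTf⁻: pKₐ(CF₃SO₃H (triflic acid)) ≈ -14
(CH₃)₂CH–Br loses Br⁻: pKₐ(HBr) ≈ -9
(CH₃)₂CH–Cl loses Cl⁻: pKₐ(HCl) ≈ -7
(CH₃)₂CH–ONO₂ loses NO₃⁻: pKₐ(HNO₃) ≈ -1.3
(CH₃)₂CH–OC(O)C₆H₄NO₂ loses p-O₂N–C₆H₄–COO⁻: pKₐ(p-nitrobenzoic acid) ≈ 3.4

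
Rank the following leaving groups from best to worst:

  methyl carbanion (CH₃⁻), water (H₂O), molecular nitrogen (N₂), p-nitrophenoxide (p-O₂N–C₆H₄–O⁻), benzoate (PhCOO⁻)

molecular nitrogen (N₂) > water (H₂O) > benzoate (PhCOO⁻) > p-nitrophenoxide (p-O₂N–C₆H₄–O⁻) > methyl carbanion (CH₃⁻)

A good leaving group is a weak base: the lower the pKₐ of its conjugate acid, the more readily it departs.
molecular nitrogen (N₂): no meaningful conjugate acid; N₂ departs as an exceptionally stable neutral molecule
water (H₂O): pKₐ(H₃O⁺) ≈ -1.7
benzoate (PhCOO⁻): pKₐ(C₆H₅COOH) ≈ 4.2
p-nitrophenoxide (p-O₂N–C₆H₄–O⁻): pKₐ(p-nitrophenol) ≈ 7.2
methyl carbanion (CH₃⁻): pKₐ(CH₄) ≈ 48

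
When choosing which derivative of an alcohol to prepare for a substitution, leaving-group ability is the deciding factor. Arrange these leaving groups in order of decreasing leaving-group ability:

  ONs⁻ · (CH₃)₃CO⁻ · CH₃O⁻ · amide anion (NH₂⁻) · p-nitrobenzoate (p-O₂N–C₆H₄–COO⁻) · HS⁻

Rank by basicity of the departing species: weakest base leaves most easily.
ONs⁻: pKₐ(p-O₂NC₆H₄SO₃H) ≈ -3.5
p-nitrobenzoate (p-O₂N–C₆H₄–COO⁻): pKₐ(p-nitrobenzoic acid) ≈ 3.4
HS⁻: pKₐ(H₂S) ≈ 7
CH₃O⁻: pKₐ(CH₃OH) ≈ 15.5
(CH₃)₃CO⁻: pKₐ(t-BuOH) ≈ 18
amide anion (NH₂⁻): pKₐ(NH₃) ≈ 38

ONs⁻ > p-nitrobenzoate (p-O₂N–C₆H₄–COO⁻) > HS⁻ > CH₃O⁻ > (CH₃)₃CO⁻ > amide anion (NH₂⁻)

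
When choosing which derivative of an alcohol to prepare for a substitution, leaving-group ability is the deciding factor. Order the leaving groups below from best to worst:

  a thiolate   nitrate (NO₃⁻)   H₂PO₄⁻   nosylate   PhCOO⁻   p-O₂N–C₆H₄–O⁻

Rank by basicity of the departing species: weakest base leaves most easily.
nosylate: pKₐ(p-O₂NC₆H₄SO₃H) ≈ -3.5
nitrate (NO₃⁻): pKₐ(HNO₃) ≈ -1.3
H₂PO₄⁻: pKₐ(H₃PO₄) ≈ 2.1 — moderate base; biological leaving group after further activation
PhCOO⁻: pKₐ(C₆H₅COOH) ≈ 4.2
p-O₂N–C₆H₄–O⁻: pKₐ(p-nitrophenol) ≈ 7.2
a thiolate: pKₐ(RSH (a thiol)) ≈ 10.5

nosylate > nitrate (NO₃⁻) > H₂PO₄⁻ > PhCOO⁻ > p-O₂N–C₆H₄–O⁻ > a thiolate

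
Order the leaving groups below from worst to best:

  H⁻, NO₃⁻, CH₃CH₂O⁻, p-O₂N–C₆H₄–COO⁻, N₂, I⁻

H⁻ < CH₃CH₂O⁻ < p-O₂N–C₆H₄–COO⁻ < NO₃⁻ < I⁻ < N₂

Rank by basicity of the departing species: weakest base leaves most easily.
N₂: no meaningful conjugate acid; N₂ departs as an exceptionally stable neutral molecule
I⁻: pKₐ(HI) ≈ -10
NO₃⁻: pKₐ(HNO₃) ≈ -1.3 — resonance-delocalised over three oxygens
p-O₂N–C₆H₄–COO⁻: pKₐ(p-nitrobenzoic acid) ≈ 3.4
CH₃CH₂O⁻: pKₐ(CH₃CH₂OH) ≈ 16 — strong base; alkoxides do not leave unassisted
H⁻: pKₐ(H₂) ≈ 36
Listed from poorest to best leaving group as asked.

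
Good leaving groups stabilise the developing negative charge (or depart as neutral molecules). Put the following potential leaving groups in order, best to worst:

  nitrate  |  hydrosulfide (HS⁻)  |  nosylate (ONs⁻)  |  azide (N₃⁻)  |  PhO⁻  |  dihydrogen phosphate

A good leaving group is a weak base: the lower the pKₐ of its conjugate acid, the more readily it departs.
nosylate (ONs⁻): pKₐ(p-O₂NC₆H₄SO₃H) ≈ -3.5
nitrate: pKₐ(HNO₃) ≈ -1.3
dihydrogen phosphate: pKₐ(H₃PO₄) ≈ 2.1
azide (N₃⁻): pKₐ(HN₃) ≈ 4.7
hydrosulfide (HS⁻): pKₐ(H₂S) ≈ 7
PhO⁻: pKₐ(C₆H₅OH (phenol)) ≈ 10

nosylate (ONs⁻) > nitrate > dihydrogen phosphate > azide (N₃⁻) > hydrosulfide (HS⁻) > PhO⁻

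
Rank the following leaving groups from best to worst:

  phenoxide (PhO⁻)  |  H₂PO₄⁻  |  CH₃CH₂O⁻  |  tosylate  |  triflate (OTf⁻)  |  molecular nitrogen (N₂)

molecular nitrogen (N₂) > triflate (OTf⁻) > tosylate > H₂PO₄⁻ > phenoxide (PhO⁻) > CH₃CH₂O⁻

Leaving-group ability tracks the stability of the departed species; conjugate-acid pKₐ is the usual yardstick (lower pKₐ → better LG).
molecular nitrogen (N₂): no meaningful conjugate acid; N₂ departs as an exceptionally stable neutral molecule
triflate (OTf⁻): pKₐ(CF₃SO₃H (triflic acid)) ≈ -14
tosylate: pKₐ(p-CH₃C₆H₄SO₃H (TsOH)) ≈ -2.8
H₂PO₄⁻: pKₐ(H₃PO₄) ≈ 2.1
phenoxide (PhO⁻): pKₐ(C₆H₅OH (phenol)) ≈ 10
CH₃CH₂O⁻: pKₐ(CH₃CH₂OH) ≈ 16 — strong base; alkoxides do not leave unassisted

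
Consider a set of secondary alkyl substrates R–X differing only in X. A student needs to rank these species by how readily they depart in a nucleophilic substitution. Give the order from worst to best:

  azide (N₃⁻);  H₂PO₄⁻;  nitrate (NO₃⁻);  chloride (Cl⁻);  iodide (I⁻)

The more stable X⁻ (or X) is on its own — i.e. the weaker a base it is — the better a leaving group it makes.
iodide (I⁻): pKₐ(HI) ≈ -10
chloride (Cl⁻): pKₐ(HCl) ≈ -7
nitrate (NO₃⁻): pKₐ(HNO₃) ≈ -1.3 — resonance-delocalised over three oxygens
H₂PO₄⁻: pKₐ(H₃PO₄) ≈ 2.1 — moderate base; biological leaving group after further activation
azide (N₃⁻): pKₐ(HN₃) ≈ 4.7
The question asks for worst first, so the sequence is read in increasing leaving-group ability.

azide (N₃⁻) < H₂PO₄⁻ < nitrate (NO₃⁻) < chloride (Cl⁻) < iodide (I⁻)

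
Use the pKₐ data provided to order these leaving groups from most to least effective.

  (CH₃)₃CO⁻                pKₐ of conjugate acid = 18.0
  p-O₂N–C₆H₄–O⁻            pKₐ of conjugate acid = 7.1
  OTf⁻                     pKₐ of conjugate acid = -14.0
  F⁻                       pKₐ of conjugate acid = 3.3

OTf⁻ > F⁻ > p-O₂N–C₆H₄–O⁻ > (CH₃)₃CO⁻

Lower conjugate-acid pKₐ ⇒ weaker base ⇒ better leaving group.
Sorting by the given values: OTf⁻ (-14.0), F⁻ (3.3), p-O₂N–C₆H₄–O⁻ (7.1), (CH₃)₃CO⁻ (18.0).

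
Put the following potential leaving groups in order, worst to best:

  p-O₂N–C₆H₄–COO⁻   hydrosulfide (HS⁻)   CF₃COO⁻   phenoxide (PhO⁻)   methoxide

methoxide < phenoxide (PhO⁻) < hydrosulfide (HS⁻) < p-O₂N–C₆H₄–COO⁻ < CF₃COO⁻

CF₃COO⁻: pKₐ(CF₃COOH) ≈ 0.2 — strongly electron-withdrawing CF₃ stabilises the carboxylate
p-O₂N–C₆H₄–COO⁻: pKₐ(p-nitrobenzoic acid) ≈ 3.4 — electron-withdrawing nitro group stabilises the carboxylate
hydrosulfide (HS⁻): pKₐ(H₂S) ≈ 7
phenoxide (PhO⁻): pKₐ(C₆H₅OH (phenol)) ≈ 10 — resonance into the ring helps, but still a poor LG
methoxide: pKₐ(CH₃OH) ≈ 15.5 — strong base; alkoxides do not leave unassisted
The question asks for worst first, so the sequence is read in increasing leaving-group ability.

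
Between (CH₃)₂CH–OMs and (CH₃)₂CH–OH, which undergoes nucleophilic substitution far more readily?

(CH₃)₂CH–OMs

From (CH₃)₂CH–OH the departing group would be OH⁻ (pKₐ(H₂O) ≈ 15.7). Strong base; essentially never leaves without prior activation.
From (CH₃)₂CH–OMs the leaving group is OMs⁻ (pKₐ(CH₃SO₃H (MsOH)) ≈ -1.9). Resonance-delocalised alkanesulfonate.
(In practice (CH₃)₂CH–OMs is made from (CH₃)₂CH–OH by treatment with MsCl / Et₃N, converting the hydroxyl into a mesylate.)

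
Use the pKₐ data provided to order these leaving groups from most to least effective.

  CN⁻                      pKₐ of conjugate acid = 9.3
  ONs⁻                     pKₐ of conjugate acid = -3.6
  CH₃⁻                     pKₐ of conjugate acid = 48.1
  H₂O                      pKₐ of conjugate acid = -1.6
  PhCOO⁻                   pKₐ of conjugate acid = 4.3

Lower conjugate-acid pKₐ ⇒ weaker base ⇒ better leaving group.
Sorting by the given values: ONs⁻ (-3.6), H₂O (-1.6), PhCOO⁻ (4.3), CN⁻ (9.3), CH₃⁻ (48.1).

ONs⁻ > H₂O > PhCOO⁻ > CN⁻ > CH₃⁻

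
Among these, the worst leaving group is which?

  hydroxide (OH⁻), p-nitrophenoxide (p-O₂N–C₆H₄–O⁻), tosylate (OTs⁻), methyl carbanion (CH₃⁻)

Rank by basicity of the departing species: weakest base leaves most easily.
tosylate (OTs⁻): pKₐ(p-CH₃C₆H₄SO₃H (TsOH)) ≈ -2.8
p-nitrophenoxide (p-O₂N–C₆H₄–O⁻): pKₐ(p-nitrophenol) ≈ 7.2
hydroxide (OH⁻): pKₐ(H₂O) ≈ 15.7
methyl carbanion (CH₃⁻): pKₐ(CH₄) ≈ 48

methyl carbanion (CH₃⁻)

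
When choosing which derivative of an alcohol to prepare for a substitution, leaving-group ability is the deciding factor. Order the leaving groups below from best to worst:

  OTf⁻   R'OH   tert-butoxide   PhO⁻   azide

Leaving-group ability tracks the stability of the departed species; conjugate-acid pKₐ is the usual yardstick (lower pKₐ → better LG).
OTf⁻: pKₐ(CF₃SO₃H (triflic acid)) ≈ -14 — charge spread over three oxygens and a CF₃ group; the premier leaving group in synthesis
R'OH: pKₐ(R'OH₂⁺) ≈ -2.4
azide: pKₐ(HN₃) ≈ 4.7 — linear, resonance-stabilised
PhO⁻: pKₐ(C₆H₅OH (phenol)) ≈ 10 — resonance into the ring helps, but still a poor LG
tert-butoxide: pKₐ(t-BuOH) ≈ 18 — bulky, strongly basic alkoxide

OTf⁻ > R'OH > azide > PhO⁻ > tert-butoxide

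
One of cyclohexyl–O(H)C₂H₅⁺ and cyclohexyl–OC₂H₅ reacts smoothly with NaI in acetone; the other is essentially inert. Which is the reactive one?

cyclohexyl–O(H)C₂H₅⁺

From cyclohexyl–OC₂H₅ the departing group would be CH₃CH₂O⁻ (pKₐ(CH₃CH₂OH) ≈ 16). Strong base; alkoxides do not leave unassisted.
From cyclohexyl–O(H)C₂H₅⁺ the leaving group is R'OH (pKₐ(R'OH₂⁺) ≈ -2.4). Neutral; leaves from a protonated ether (an oxonium ion, R–O(H)R'⁺).
(In practice cyclohexyl–O(H)C₂H₅⁺ is made from cyclohexyl–OC₂H₅ by protonation with concentrated HBr, allowing neutral ethanol, rather than ethoxide, to depart.)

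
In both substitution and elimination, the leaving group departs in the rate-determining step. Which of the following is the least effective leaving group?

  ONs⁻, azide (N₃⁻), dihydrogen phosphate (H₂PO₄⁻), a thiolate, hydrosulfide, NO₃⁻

a thiolate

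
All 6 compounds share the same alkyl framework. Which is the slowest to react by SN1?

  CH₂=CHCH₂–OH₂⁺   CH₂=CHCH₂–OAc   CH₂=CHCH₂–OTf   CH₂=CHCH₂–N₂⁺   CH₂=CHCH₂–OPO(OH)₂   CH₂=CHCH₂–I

CH₂=CHCH₂–OAc

The skeletons are identical, so relative rate is governed entirely by leaving-group ability.
A good leaving group is a weak base: the lower the pKₐ of its conjugate acid, the more readily it departs.
CH₂=CHCH₂–N₂⁺ loses N₂: no meaningful conjugate acid; N₂ departs as an exceptionally stable neutral molecule
CH₂=CHCH₂–OTf loses OTf⁻: pKₐ(CF₃SO₃H (triflic acid)) ≈ -14
CH₂=CHCH₂–I loses I⁻: pKₐ(HI) ≈ -10
CH₂=CHCH₂–OH₂⁺ loses H₂O: pKₐ(H₃O⁺) ≈ -1.7
CH₂=CHCH₂–OPO(OH)₂ loses H₂PO₄⁻: pKₐ(H₃PO₄) ≈ 2.1
CH₂=CHCH₂–OAc loses AcO⁻: pKₐ(CH₃COOH) ≈ 4.8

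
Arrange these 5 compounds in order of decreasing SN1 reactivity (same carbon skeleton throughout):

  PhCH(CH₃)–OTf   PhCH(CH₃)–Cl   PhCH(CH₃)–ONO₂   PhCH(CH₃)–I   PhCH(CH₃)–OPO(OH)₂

Same R in every case — rank the leaving groups.
Rank by basicity of the departing species: weakest base leaves most easily.
PhCH(CH₃)–OTf loses OTf⁻: pKₐ(CF₃SO₃H (triflic acid)) ≈ -14
PhCH(CH₃)–I loses I⁻: pKₐ(HI) ≈ -10
PhCH(CH₃)–Cl loses Cl⁻: pKₐ(HCl) ≈ -7
PhCH(CH₃)–ONO₂ loses NO₃⁻: pKₐ(HNO₃) ≈ -1.3
PhCH(CH₃)–OPO(OH)₂ loses H₂PO₄⁻: pKₐ(H₃PO₄) ≈ 2.1

PhCH(CH₃)–OTf > PhCH(CH₃)–I > PhCH(CH₃)–Cl > PhCH(CH₃)–ONO₂ > PhCH(CH₃)–OPO(OH)₂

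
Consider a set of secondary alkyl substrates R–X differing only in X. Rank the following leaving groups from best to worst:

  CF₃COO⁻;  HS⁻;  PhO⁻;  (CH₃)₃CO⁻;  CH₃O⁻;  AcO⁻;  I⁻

I⁻ > CF₃COO⁻ > AcO⁻ > HS⁻ > PhO⁻ > CH₃O⁻ > (CH₃)₃CO⁻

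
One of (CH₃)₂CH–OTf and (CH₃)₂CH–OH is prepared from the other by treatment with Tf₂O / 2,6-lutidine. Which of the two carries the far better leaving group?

(CH₃)₂CH–OTf

From (CH₃)₂CH–OH the departing group would be OH⁻ (pKₐ(H₂O) ≈ 15.7). Strong base; essentially never leaves without prior activation.
From (CH₃)₂CH–OTf the leaving group is OTf⁻ (pKₐ(CF₃SO₃H (triflic acid)) ≈ -14). Charge spread over three oxygens and a CF₃ group; the premier leaving group in synthesis.
Treatment with Tf₂O / 2,6-lutidine works by converting the hydroxyl into a triflate, making (CH₃)₂CH–OTf enormously more reactive.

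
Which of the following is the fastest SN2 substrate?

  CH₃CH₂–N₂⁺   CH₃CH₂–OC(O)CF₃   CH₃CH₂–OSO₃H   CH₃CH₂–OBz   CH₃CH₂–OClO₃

CH₃CH₂–N₂⁺

With the same alkyl group throughout, only the leaving group differentiates the rates.
Rank by basicity of the departing species: weakest base leaves most easily.
CH₃CH₂–N₂⁺ loses N₂: no meaningful conjugate acid; N₂ departs as an exceptionally stable neutral molecule
CH₃CH₂–OClO₃ loses ClO₄⁻: pKₐ(HClO₄) ≈ -10
CH₃CH₂–OSO₃H loses HSO₄⁻: pKₐ(H₂SO₄) ≈ -3
CH₃CH₂–OC(O)CF₃ loses CF₃COO⁻: pKₐ(CF₃COOH) ≈ 0.2
CH₃CH₂–OBz loses PhCOO⁻: pKₐ(C₆H₅COOH) ≈ 4.2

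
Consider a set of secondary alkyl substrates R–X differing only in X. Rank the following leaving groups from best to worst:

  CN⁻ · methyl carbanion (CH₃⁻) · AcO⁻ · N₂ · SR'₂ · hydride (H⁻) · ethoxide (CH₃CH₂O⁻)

Leaving-group ability tracks the stability of the departed species; conjugate-acid pKₐ is the usual yardstick (lower pKₐ → better LG).
N₂: no meaningful conjugate acid; N₂ departs as an exceptionally stable neutral molecule
SR'₂: pKₐ(R'₂SH⁺) ≈ -7
AcO⁻: pKₐ(CH₃COOH) ≈ 4.8
CN⁻: pKₐ(HCN) ≈ 9.2
ethoxide (CH₃CH₂O⁻): pKₐ(CH₃CH₂OH) ≈ 16
hydride (H⁻): pKₐ(H₂) ≈ 36
methyl carbanion (CH₃⁻): pKₐ(CH₄) ≈ 48

N₂ > SR'₂ > AcO⁻ > CN⁻ > ethoxide (CH₃CH₂O⁻) > hydride (H⁻) > methyl carbanion (CH₃⁻)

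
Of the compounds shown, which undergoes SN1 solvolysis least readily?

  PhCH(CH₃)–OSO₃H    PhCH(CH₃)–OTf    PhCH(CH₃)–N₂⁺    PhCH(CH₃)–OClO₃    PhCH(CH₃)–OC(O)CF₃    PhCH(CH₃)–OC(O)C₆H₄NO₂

PhCH(CH₃)–OC(O)C₆H₄NO₂

With the same alkyl group throughout, only the leaving group differentiates the rates.
Leaving-group ability tracks the stability of the departed species; conjugate-acid pKₐ is the usual yardstick (lower pKₐ → better LG).
PhCH(CH₃)–N₂⁺ loses N₂: no meaningful conjugate acid; N₂ departs as an exceptionally stable neutral molecule
PhCH(CH₃)–OTf loses OTf⁻: pKₐ(CF₃SO₃H (triflic acid)) ≈ -14
PhCH(CH₃)–OClO₃ loses ClO₄⁻: pKₐ(HClO₄) ≈ -10
PhCH(CH₃)–OSO₃H loses HSO₄⁻: pKₐ(H₂SO₄) ≈ -3
PhCH(CH₃)–OC(O)CF₃ loses CF₃COO⁻: pKₐ(CF₃COOH) ≈ 0.2
PhCH(CH₃)–OC(O)C₆H₄NO₂ loses p-O₂N–C₆H₄–COO⁻: pKₐ(p-nitrobenzoic acid) ≈ 3.4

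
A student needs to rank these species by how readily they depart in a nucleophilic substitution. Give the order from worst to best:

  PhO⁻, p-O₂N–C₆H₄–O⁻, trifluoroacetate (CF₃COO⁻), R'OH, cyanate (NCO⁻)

The more stable X⁻ (or X) is on its own — i.e. the weaker a base it is — the better a leaving group it makes.
R'OH: pKₐ(R'OH₂⁺) ≈ -2.4 — neutral; leaves from a protonated ether (an oxonium ion, R–O(H)R'⁺)
trifluoroacetate (CF₃COO⁻): pKₐ(CF₃COOH) ≈ 0.2 — strongly electron-withdrawing CF₃ stabilises the carboxylate
cyanate (NCO⁻): pKₐ(HOCN) ≈ 3.5 — resonance between N and O
p-O₂N–C₆H₄–O⁻: pKₐ(p-nitrophenol) ≈ 7.2
PhO⁻: pKₐ(C₆H₅OH (phenol)) ≈ 10
Listed from poorest to best leaving group as asked.

PhO⁻ < p-O₂N–C₆H₄–O⁻ < cyanate (NCO⁻) < trifluoroacetate (CF₃COO⁻) < R'OH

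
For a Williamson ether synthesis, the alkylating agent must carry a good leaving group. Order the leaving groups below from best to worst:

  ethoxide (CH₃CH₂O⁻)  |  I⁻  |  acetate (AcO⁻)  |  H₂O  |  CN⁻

I⁻ > H₂O > acetate (AcO⁻) > CN⁻ > ethoxide (CH₃CH₂O⁻)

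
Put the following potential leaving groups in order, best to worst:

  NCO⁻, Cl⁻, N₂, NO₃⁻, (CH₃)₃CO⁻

N₂: no meaningful conjugate acid; N₂ departs as an exceptionally stable neutral molecule
Cl⁻: pKₐ(HCl) ≈ -7
NO₃⁻: pKₐ(HNO₃) ≈ -1.3
NCO⁻: pKₐ(HOCN) ≈ 3.5
(CH₃)₃CO⁻: pKₐ(t-BuOH) ≈ 18

N₂ > Cl⁻ > NO₃⁻ > NCO⁻ > (CH₃)₃CO⁻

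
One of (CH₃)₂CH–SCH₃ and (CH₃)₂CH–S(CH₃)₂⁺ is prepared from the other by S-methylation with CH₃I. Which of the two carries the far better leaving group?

From (CH₃)₂CH–SCH₃ the departing group would be RS⁻ (pKₐ(RSH (a thiol)) ≈ 10.5). Moderately basic; rarely leaves without activation.
From (CH₃)₂CH–S(CH₃)₂⁺ the leaving group is SR'₂ (pKₐ(R'₂SH⁺) ≈ -7). Neutral; leaves from a sulfonium salt (R–SR'₂⁺).
S-methylation with CH₃I works by allowing neutral dimethyl sulfide, rather than methanethiolate, to depart, making (CH₃)₂CH–S(CH₃)₂⁺ enormously more reactive.

(CH₃)₂CH–S(CH₃)₂⁺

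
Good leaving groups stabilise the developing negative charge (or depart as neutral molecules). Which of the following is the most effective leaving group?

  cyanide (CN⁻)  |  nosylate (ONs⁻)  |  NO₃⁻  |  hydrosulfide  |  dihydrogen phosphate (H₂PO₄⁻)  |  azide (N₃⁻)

nosylate (ONs⁻)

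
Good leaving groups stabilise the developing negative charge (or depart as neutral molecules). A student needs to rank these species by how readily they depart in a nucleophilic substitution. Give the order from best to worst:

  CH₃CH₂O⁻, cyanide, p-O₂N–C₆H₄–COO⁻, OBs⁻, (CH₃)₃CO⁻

OBs⁻ > p-O₂N–C₆H₄–COO⁻ > cyanide > CH₃CH₂O⁻ > (CH₃)₃CO⁻

OBs⁻: pKₐ(p-BrC₆H₄SO₃H) ≈ -2.8
p-O₂N–C₆H₄–COO⁻: pKₐ(p-nitrobenzoic acid) ≈ 3.4
cyanide: pKₐ(HCN) ≈ 9.2
CH₃CH₂O⁻: pKₐ(CH₃CH₂OH) ≈ 16
(CH₃)₃CO⁻: pKₐ(t-BuOH) ≈ 18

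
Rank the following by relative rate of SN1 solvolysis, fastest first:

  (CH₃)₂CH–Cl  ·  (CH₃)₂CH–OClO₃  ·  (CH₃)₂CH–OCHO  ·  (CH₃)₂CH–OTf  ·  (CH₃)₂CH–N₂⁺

(CH₃)₂CH–N₂⁺ > (CH₃)₂CH–OTf > (CH₃)₂CH–OClO₃ > (CH₃)₂CH–Cl > (CH₃)₂CH–OCHO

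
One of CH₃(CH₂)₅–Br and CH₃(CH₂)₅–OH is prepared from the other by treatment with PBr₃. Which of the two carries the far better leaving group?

CH₃(CH₂)₅–Br

From CH₃(CH₂)₅–OH the departing group would be OH⁻ (pKₐ(H₂O) ≈ 15.7). Strong base; essentially never leaves without prior activation.
From CH₃(CH₂)₅–Br the leaving group is Br⁻ (pKₐ(HBr) ≈ -9). Weak base; good leaving group.
Treatment with PBr₃ works by replacing the hydroxyl with bromide, making CH₃(CH₂)₅–Br enormously more reactive.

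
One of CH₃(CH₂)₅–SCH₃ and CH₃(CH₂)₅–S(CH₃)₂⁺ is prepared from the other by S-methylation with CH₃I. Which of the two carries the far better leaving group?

From CH₃(CH₂)₅–SCH₃ the departing group would be RS⁻ (pKₐ(RSH (a thiol)) ≈ 10.5). Moderately basic; rarely leaves without activation.
From CH₃(CH₂)₅–S(CH₃)₂⁺ the leaving group is SR'₂ (pKₐ(R'₂SH⁺) ≈ -7). Neutral; leaves from a sulfonium salt (R–SR'₂⁺).
S-methylation with CH₃I works by allowing neutral dimethyl sulfide, rather than methanethiolate, to depart, making CH₃(CH₂)₅–S(CH₃)₂⁺ enormously more reactive.

CH₃(CH₂)₅–S(CH₃)₂⁺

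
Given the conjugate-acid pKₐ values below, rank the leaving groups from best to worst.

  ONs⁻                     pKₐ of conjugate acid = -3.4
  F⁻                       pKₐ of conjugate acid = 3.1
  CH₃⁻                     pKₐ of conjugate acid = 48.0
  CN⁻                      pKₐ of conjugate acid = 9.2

ONs⁻ > F⁻ > CN⁻ > CH₃⁻

Lower conjugate-acid pKₐ ⇒ weaker base ⇒ better leaving group.
Sorting by the given values: ONs⁻ (-3.4), F⁻ (3.1), CN⁻ (9.2), CH₃⁻ (48.0).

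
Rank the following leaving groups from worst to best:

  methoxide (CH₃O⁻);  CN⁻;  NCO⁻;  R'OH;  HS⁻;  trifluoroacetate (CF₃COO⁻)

Leaving-group ability tracks the stability of the departed species; conjugate-acid pKₐ is the usual yardstick (lower pKₐ → better LG).
R'OH: pKₐ(R'OH₂⁺) ≈ -2.4
trifluoroacetate (CF₃COO⁻): pKₐ(CF₃COOH) ≈ 0.2
NCO⁻: pKₐ(HOCN) ≈ 3.5
HS⁻: pKₐ(H₂S) ≈ 7
CN⁻: pKₐ(HCN) ≈ 9.2
methoxide (CH₃O⁻): pKₐ(CH₃OH) ≈ 15.5
Reversing gives the worst-to-best order requested.

methoxide (CH₃O⁻) < CN⁻ < HS⁻ < NCO⁻ < trifluoroacetate (CF₃COO⁻) < R'OH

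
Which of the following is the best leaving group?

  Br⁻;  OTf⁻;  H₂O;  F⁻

Rank by basicity of the departing species: weakest base leaves most easily.
OTf⁻: pKₐ(CF₃SO₃H (triflic acid)) ≈ -14
Br⁻: pKₐ(HBr) ≈ -9
H₂O: pKₐ(H₃O⁺) ≈ -1.7
F⁻: pKₐ(HF) ≈ 3.2

OTf⁻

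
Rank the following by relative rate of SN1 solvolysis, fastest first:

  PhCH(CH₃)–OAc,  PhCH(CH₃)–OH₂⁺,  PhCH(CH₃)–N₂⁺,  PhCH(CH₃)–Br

PhCH(CH₃)–N₂⁺ > PhCH(CH₃)–Br > PhCH(CH₃)–OH₂⁺ > PhCH(CH₃)–OAc

With the same alkyl group throughout, only the leaving group differentiates the rates.
The more stable X⁻ (or X) is on its own — i.e. the weaker a base it is — the better a leaving group it makes.
PhCH(CH₃)–N₂⁺ loses N₂: no meaningful conjugate acid; N₂ departs as an exceptionally stable neutral molecule
PhCH(CH₃)–Br loses Br⁻: pKₐ(HBr) ≈ -9
PhCH(CH₃)–OH₂⁺ loses H₂O: pKₐ(H₃O⁺) ≈ -1.7
PhCH(CH₃)–OAc loses AcO⁻: pKₐ(CH₃COOH) ≈ 4.8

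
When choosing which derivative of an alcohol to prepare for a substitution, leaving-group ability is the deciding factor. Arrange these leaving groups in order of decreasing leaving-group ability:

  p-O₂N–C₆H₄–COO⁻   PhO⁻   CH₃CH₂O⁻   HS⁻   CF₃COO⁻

CF₃COO⁻ > p-O₂N–C₆H₄–COO⁻ > HS⁻ > PhO⁻ > CH₃CH₂O⁻

CF₃COO⁻: pKₐ(CF₃COOH) ≈ 0.2 — strongly electron-withdrawing CF₃ stabilises the carboxylate
p-O₂N–C₆H₄–COO⁻: pKₐ(p-nitrobenzoic acid) ≈ 3.4 — electron-withdrawing nitro group stabilises the carboxylate
HS⁻: pKₐ(H₂S) ≈ 7
PhO⁻: pKₐ(C₆H₅OH (phenol)) ≈ 10 — resonance into the ring helps, but still a poor LG
CH₃CH₂O⁻: pKₐ(CH₃CH₂OH) ≈ 16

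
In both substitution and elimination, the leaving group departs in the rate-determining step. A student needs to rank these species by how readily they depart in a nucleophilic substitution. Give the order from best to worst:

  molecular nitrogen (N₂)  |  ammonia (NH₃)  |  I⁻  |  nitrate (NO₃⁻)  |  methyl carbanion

molecular nitrogen (N₂): no meaningful conjugate acid; N₂ departs as an exceptionally stable neutral molecule
I⁻: pKₐ(HI) ≈ -10 — large, highly polarisable; very weak base
nitrate (NO₃⁻): pKₐ(HNO₃) ≈ -1.3 — resonance-delocalised over three oxygens
ammonia (NH₃): pKₐ(NH₄⁺) ≈ 9.2 — neutral but moderately basic; leaves from R–NH₃⁺
methyl carbanion: pKₐ(CH₄) ≈ 48

molecular nitrogen (N₂) > I⁻ > nitrate (NO₃⁻) > ammonia (NH₃) > methyl carbanion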